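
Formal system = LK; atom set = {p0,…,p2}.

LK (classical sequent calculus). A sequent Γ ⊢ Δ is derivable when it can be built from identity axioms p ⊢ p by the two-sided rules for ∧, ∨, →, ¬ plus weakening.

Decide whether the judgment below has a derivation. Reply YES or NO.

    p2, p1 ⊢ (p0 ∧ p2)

Truth-table refutation:
  v=000: Γ:[p2=F, p1=F] Δ:[(p0 ∧ p2)=F] refutes=False
  v=001: Γ:[p2=T, p1=F] Δ:[(p0 ∧ p2)=F] refutes=False
  v=010: Γ:[p2=F, p1=T] Δ:[(p0 ∧ p2)=F] refutes=False
  v=011: Γ:[p2=T, p1=T] Δ:[(p0 ∧ p2)=F] refutes=True  ← countermodel

Result: NO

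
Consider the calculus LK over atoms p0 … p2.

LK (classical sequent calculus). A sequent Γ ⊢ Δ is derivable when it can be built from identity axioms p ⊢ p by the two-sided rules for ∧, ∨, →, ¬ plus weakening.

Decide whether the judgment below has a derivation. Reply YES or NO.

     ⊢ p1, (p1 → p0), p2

Derivation trace:
[WR]  ⊢ p1, (p1 → p0), p2
  [→R]  ⊢ p1, (p1 → p0)
    [WR] p1 ⊢ p1, p0
      [Ax] p1 ⊢ p1

Result: YES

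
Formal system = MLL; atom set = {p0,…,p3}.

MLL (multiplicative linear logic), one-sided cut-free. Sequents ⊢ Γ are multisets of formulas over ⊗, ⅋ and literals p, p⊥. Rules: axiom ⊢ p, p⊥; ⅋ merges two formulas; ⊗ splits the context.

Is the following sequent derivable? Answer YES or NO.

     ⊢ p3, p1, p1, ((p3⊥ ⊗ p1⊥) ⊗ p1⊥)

Derivation (root first):
[⊗]  ⊢ p3, p1, p1, ((p3⊥ ⊗ p1⊥) ⊗ p1⊥)
  [⊗]  ⊢ p3, p1, (p3⊥ ⊗ p1⊥)
    [Ax]  ⊢ p3, p3⊥
    [Ax]  ⊢ p1, p1⊥
  [Ax]  ⊢ p1, p1⊥

Result: YES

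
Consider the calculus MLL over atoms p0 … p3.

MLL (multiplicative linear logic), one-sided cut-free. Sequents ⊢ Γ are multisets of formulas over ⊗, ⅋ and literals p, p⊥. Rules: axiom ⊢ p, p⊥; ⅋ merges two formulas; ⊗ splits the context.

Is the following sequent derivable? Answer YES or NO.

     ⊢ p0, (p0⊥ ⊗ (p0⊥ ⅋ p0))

Derivation (root first):
[⊗]  ⊢ p0, (p0⊥ ⊗ (p0⊥ ⅋ p0))
  [Ax]  ⊢ p0, p0⊥
  [⅋]  ⊢ (p0⊥ ⅋ p0)
    [Ax]  ⊢ p0, p0⊥

Result: YES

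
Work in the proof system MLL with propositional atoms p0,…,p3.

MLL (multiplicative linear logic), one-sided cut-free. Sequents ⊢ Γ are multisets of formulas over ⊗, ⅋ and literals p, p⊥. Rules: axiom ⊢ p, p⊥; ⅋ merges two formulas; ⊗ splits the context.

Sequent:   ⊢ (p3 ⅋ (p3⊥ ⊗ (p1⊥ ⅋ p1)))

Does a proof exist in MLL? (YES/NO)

Derivation (root first):
[⅋]  ⊢ (p3 ⅋ (p3⊥ ⊗ (p1⊥ ⅋ p1)))
  [⊗]  ⊢ p3, (p3⊥ ⊗ (p1⊥ ⅋ p1))
    [Ax]  ⊢ p3, p3⊥
    [⅋]  ⊢ (p1⊥ ⅋ p1)
      [Ax]  ⊢ p1, p1⊥

Result: YES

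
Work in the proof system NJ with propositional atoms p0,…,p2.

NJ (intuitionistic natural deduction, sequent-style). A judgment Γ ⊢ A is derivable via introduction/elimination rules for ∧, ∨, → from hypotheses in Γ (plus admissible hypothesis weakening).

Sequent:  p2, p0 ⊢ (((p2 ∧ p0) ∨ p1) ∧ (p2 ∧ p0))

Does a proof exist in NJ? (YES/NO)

Derivation trace:
[∧I] p2, p0 ⊢ (((p2 ∧ p0) ∨ p1) ∧ (p2 ∧ p0))
  [∨I₁] p2, p0 ⊢ ((p2 ∧ p0) ∨ p1)
    [∧I] p2, p0 ⊢ (p2 ∧ p0)
      [Ax] p2 ⊢ p2
      [Ax] p0 ⊢ p0
  [∧I] p2, p0 ⊢ (p2 ∧ p0)
    [Ax] p2 ⊢ p2
    [Ax] p0 ⊢ p0

Result: YES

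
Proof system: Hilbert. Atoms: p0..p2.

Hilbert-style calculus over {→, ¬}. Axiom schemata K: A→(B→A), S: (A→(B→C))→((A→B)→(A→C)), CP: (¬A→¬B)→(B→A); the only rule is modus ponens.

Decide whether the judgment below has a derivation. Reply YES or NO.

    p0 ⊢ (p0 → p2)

Enumerate valuations to refute Γ ⊢ Δ:
  v=000: Γ:[p0=F] Δ:[(p0 → p2)=T] refutes=False
  v=001: Γ:[p0=F] Δ:[(p0 → p2)=T] refutes=False
  v=010: Γ:[p0=F] Δ:[(p0 → p2)=T] refutes=False
  v=011: Γ:[p0=F] Δ:[(p0 → p2)=T] refutes=False
  v=100: Γ:[p0=T] Δ:[(p0 → p2)=F] refutes=True  ← countermodel

Result: NO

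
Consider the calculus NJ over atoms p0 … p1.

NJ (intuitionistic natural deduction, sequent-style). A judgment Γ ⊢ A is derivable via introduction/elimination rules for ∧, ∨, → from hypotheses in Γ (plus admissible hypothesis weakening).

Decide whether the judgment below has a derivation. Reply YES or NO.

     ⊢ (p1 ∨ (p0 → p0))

Proof tree:
[∨I₂]  ⊢ (p1 ∨ (p0 → p0))
  [→I]  ⊢ (p0 → p0)
    [Ax] p0 ⊢ p0

Result: YES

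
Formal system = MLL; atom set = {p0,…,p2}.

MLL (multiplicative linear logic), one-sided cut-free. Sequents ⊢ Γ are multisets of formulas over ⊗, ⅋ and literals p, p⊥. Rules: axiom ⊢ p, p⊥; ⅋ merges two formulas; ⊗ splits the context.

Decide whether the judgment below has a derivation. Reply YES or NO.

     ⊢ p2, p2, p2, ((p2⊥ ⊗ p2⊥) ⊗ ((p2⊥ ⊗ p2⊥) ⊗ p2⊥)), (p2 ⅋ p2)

Derivation (root first):
[⅋]  ⊢ p2, p2, p2, ((p2⊥ ⊗ p2⊥) ⊗ ((p2⊥ ⊗ p2⊥) ⊗ p2⊥)), (p2 ⅋ p2)
  [⊗]  ⊢ p2, p2, p2, p2, p2, ((p2⊥ ⊗ p2⊥) ⊗ ((p2⊥ ⊗ p2⊥) ⊗ p2⊥))
    [⊗]  ⊢ p2, p2, (p2⊥ ⊗ p2⊥)
      [Ax]  ⊢ p2, p2⊥
      [Ax]  ⊢ p2, p2⊥
    [⊗]  ⊢ p2, p2, p2, ((p2⊥ ⊗ p2⊥) ⊗ p2⊥)
      [⊗]  ⊢ p2, p2, (p2⊥ ⊗ p2⊥)
        [Ax]  ⊢ p2, p2⊥
        [Ax]  ⊢ p2, p2⊥
      [Ax]  ⊢ p2, p2⊥

Result: YES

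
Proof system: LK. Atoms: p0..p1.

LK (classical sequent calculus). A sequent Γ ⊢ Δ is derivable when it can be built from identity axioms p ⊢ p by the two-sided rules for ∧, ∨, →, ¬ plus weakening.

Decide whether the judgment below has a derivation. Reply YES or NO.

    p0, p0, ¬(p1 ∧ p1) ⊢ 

Truth-table refutation:
  v=00: Γ:[p0=F, p0=F, ¬(p1 ∧ p1)=T] Δ:[] refutes=False
  v=01: Γ:[p0=F, p0=F, ¬(p1 ∧ p1)=F] Δ:[] refutes=False
  v=10: Γ:[p0=T, p0=T, ¬(p1 ∧ p1)=T] Δ:[] refutes=True  ← countermodel

Result: NO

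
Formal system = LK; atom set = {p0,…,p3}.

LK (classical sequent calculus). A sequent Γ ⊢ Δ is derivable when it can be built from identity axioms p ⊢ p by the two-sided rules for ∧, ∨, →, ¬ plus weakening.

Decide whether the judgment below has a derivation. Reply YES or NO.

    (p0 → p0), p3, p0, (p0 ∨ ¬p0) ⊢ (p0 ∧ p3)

Proof tree:
[∨L] (p0 → p0), p3, p0, (p0 ∨ ¬p0) ⊢ (p0 ∧ p3)
  [∧R] p3, p0 ⊢ (p0 ∧ p3)
    [WL] p0, p0 ⊢ p0
      [Ax] p0 ⊢ p0
    [Ax] p3 ⊢ p3
  [¬L] p0, (p0 → p0), ¬p0 ⊢ 
    [→L] p0, (p0 → p0) ⊢ p0
      [Ax] p0 ⊢ p0
      [Ax] p0 ⊢ p0

Result: YES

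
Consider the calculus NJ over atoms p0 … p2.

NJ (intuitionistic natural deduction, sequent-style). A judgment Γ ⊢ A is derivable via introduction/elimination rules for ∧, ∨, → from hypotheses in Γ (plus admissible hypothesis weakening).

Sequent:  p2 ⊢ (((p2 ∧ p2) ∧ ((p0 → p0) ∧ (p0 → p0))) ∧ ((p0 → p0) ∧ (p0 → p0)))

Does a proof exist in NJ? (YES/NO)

Derivation (root first):
[∧I] p2 ⊢ (((p2 ∧ p2) ∧ ((p0 → p0) ∧ (p0 → p0))) ∧ ((p0 → p0) ∧ (p0 → p0)))
  [∧I] p2 ⊢ ((p2 ∧ p2) ∧ ((p0 → p0) ∧ (p0 → p0)))
    [∧I] p2 ⊢ (p2 ∧ p2)
      [Ax] p2 ⊢ p2
      [Ax] p2 ⊢ p2
    [∧I]  ⊢ ((p0 → p0) ∧ (p0 → p0))
      [→I]  ⊢ (p0 → p0)
        [Ax] p0 ⊢ p0
      [→I]  ⊢ (p0 → p0)
        [Ax] p0 ⊢ p0
  [∧I]  ⊢ ((p0 → p0) ∧ (p0 → p0))
    [→I]  ⊢ (p0 → p0)
      [Ax] p0 ⊢ p0
    [→I]  ⊢ (p0 → p0)
      [Ax] p0 ⊢ p0

Result: YES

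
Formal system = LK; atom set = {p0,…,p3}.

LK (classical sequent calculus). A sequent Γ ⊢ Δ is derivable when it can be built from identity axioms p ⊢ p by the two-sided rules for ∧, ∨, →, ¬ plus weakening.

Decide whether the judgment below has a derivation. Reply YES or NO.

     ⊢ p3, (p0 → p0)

Derivation (root first):
[→R]  ⊢ p3, (p0 → p0)
  [WR] p0 ⊢ p0, p3
    [Ax] p0 ⊢ p0

Result: YES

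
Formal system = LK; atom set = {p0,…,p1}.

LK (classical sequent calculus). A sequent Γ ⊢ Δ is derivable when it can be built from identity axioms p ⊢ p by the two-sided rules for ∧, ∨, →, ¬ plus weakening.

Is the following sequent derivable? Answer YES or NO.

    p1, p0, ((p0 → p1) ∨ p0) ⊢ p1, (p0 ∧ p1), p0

Derivation (root first):
[∨L] p1, p0, ((p0 → p1) ∨ p0) ⊢ p1, (p0 ∧ p1), p0
  [→L] p0, (p0 → p1) ⊢ p1
    [Ax] p0 ⊢ p0
    [Ax] p1 ⊢ p1
  [∧R] p1, p0 ⊢ p0, (p0 ∧ p1)
    [WR] p0 ⊢ p0, p0
      [Ax] p0 ⊢ p0
    [Ax] p1 ⊢ p1

Result: YES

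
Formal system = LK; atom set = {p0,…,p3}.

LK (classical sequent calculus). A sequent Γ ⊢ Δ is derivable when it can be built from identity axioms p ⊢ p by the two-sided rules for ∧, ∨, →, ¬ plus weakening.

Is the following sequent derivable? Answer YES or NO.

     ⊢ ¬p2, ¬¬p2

Derivation (root first):
[¬R]  ⊢ ¬p2, ¬¬p2
  [¬R] ¬p2 ⊢ ¬p2
    [¬L] p2, ¬p2 ⊢ 
      [Ax] p2 ⊢ p2

Result: YES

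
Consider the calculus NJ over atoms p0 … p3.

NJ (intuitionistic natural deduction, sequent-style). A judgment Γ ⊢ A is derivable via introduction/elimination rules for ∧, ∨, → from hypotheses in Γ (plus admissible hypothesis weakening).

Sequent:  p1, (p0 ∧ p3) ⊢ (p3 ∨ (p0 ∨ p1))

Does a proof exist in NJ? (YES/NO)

Proof tree:
[Wk] p1, (p0 ∧ p3) ⊢ (p3 ∨ (p0 ∨ p1))
  [∨I₂] p1 ⊢ (p3 ∨ (p0 ∨ p1))
    [∨I₂] p1 ⊢ (p0 ∨ p1)
      [Ax] p1 ⊢ p1

Result: YES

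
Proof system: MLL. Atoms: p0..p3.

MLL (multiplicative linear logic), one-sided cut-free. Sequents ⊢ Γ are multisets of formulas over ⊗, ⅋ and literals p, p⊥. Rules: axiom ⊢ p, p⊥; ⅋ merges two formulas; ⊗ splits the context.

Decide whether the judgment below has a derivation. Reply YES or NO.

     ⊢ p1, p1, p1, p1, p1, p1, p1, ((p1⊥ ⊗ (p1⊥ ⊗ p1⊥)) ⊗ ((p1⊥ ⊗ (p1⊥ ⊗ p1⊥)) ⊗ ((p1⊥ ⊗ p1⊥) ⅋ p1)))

Derivation trace:
[⊗]  ⊢ p1, p1, p1, p1, p1, p1, p1, ((p1⊥ ⊗ (p1⊥ ⊗ p1⊥)) ⊗ ((p1⊥ ⊗ (p1⊥ ⊗ p1⊥)) ⊗ ((p1⊥ ⊗ p1⊥) ⅋ p1)))
  [⊗]  ⊢ p1, p1, p1, (p1⊥ ⊗ (p1⊥ ⊗ p1⊥))
    [Ax]  ⊢ p1, p1⊥
    [⊗]  ⊢ p1, p1, (p1⊥ ⊗ p1⊥)
      [Ax]  ⊢ p1, p1⊥
      [Ax]  ⊢ p1, p1⊥
  [⊗]  ⊢ p1, p1, p1, p1, ((p1⊥ ⊗ (p1⊥ ⊗ p1⊥)) ⊗ ((p1⊥ ⊗ p1⊥) ⅋ p1))
    [⊗]  ⊢ p1, p1, p1, (p1⊥ ⊗ (p1⊥ ⊗ p1⊥))
      [Ax]  ⊢ p1, p1⊥
      [⊗]  ⊢ p1, p1, (p1⊥ ⊗ p1⊥)
        [Ax]  ⊢ p1, p1⊥
        [Ax]  ⊢ p1, p1⊥
    [⅋]  ⊢ p1, ((p1⊥ ⊗ p1⊥) ⅋ p1)
      [⊗]  ⊢ p1, p1, (p1⊥ ⊗ p1⊥)
        [Ax]  ⊢ p1, p1⊥
        [Ax]  ⊢ p1, p1⊥

Result: YES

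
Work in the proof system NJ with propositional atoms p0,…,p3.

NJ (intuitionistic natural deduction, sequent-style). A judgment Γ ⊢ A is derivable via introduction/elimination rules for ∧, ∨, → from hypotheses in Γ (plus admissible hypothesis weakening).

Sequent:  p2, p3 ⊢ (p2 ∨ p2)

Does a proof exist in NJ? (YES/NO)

Proof tree:
[Wk] p2, p3 ⊢ (p2 ∨ p2)
  [∨I₁] p2 ⊢ (p2 ∨ p2)
    [Ax] p2 ⊢ p2

Result: YES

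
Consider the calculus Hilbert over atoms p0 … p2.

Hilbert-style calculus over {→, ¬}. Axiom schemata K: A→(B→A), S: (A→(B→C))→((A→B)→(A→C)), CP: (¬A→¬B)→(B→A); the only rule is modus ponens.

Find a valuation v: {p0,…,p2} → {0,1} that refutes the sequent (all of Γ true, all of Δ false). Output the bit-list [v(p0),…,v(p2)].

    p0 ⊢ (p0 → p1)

Search for a countermodel by truth-table:
  v=000: Γ:[p0=F] Δ:[(p0 → p1)=T] refutes=False
  v=001: Γ:[p0=F] Δ:[(p0 → p1)=T] refutes=False
  v=010: Γ:[p0=F] Δ:[(p0 → p1)=T] refutes=False
  v=011: Γ:[p0=F] Δ:[(p0 → p1)=T] refutes=False
  v=100: Γ:[p0=T] Δ:[(p0 → p1)=F] refutes=True  ← countermodel

Result: [1, 0, 0]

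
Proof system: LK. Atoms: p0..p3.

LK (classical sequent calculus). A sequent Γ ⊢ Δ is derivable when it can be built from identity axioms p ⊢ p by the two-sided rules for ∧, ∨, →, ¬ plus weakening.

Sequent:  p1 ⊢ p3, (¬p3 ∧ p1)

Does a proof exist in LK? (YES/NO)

Proof tree:
[∧R] p1 ⊢ p3, (¬p3 ∧ p1)
  [¬R]  ⊢ p3, ¬p3
    [Ax] p3 ⊢ p3
  [Ax] p1 ⊢ p1

Result: YES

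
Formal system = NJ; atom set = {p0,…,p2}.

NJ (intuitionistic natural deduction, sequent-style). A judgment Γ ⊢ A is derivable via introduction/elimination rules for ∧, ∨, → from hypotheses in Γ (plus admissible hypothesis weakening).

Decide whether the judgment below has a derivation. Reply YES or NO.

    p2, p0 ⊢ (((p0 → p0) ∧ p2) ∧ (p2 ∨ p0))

Proof tree:
[∧I] p2, p0 ⊢ (((p0 → p0) ∧ p2) ∧ (p2 ∨ p0))
  [∧I] p2 ⊢ ((p0 → p0) ∧ p2)
    [→I]  ⊢ (p0 → p0)
      [Ax] p0 ⊢ p0
    [Ax] p2 ⊢ p2
  [∨I₁] p2, p0 ⊢ (p2 ∨ p0)
    [Wk] p2, p0 ⊢ p2
      [Ax] p2 ⊢ p2

Result: YES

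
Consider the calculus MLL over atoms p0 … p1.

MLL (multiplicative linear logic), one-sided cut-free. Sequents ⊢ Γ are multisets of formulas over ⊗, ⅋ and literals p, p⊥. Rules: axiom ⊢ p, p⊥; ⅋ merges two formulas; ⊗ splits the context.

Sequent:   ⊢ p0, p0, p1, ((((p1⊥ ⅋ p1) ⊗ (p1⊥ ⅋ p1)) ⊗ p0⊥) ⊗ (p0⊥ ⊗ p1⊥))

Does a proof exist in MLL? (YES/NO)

Derivation (root first):
[⊗]  ⊢ p0, p0, p1, ((((p1⊥ ⅋ p1) ⊗ (p1⊥ ⅋ p1)) ⊗ p0⊥) ⊗ (p0⊥ ⊗ p1⊥))
  [⊗]  ⊢ p0, (((p1⊥ ⅋ p1) ⊗ (p1⊥ ⅋ p1)) ⊗ p0⊥)
    [⊗]  ⊢ ((p1⊥ ⅋ p1) ⊗ (p1⊥ ⅋ p1))
      [⅋]  ⊢ (p1⊥ ⅋ p1)
        [Ax]  ⊢ p1, p1⊥
      [⅋]  ⊢ (p1⊥ ⅋ p1)
        [Ax]  ⊢ p1, p1⊥
    [Ax]  ⊢ p0, p0⊥
  [⊗]  ⊢ p0, p1, (p0⊥ ⊗ p1⊥)
    [Ax]  ⊢ p0, p0⊥
    [Ax]  ⊢ p1, p1⊥

Result: YES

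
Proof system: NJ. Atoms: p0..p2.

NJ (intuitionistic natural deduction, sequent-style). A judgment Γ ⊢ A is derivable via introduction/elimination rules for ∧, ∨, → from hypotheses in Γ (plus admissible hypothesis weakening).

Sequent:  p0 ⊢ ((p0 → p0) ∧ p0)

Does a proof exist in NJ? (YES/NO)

Derivation trace:
[∧I] p0 ⊢ ((p0 → p0) ∧ p0)
  [→I]  ⊢ (p0 → p0)
    [Ax] p0 ⊢ p0
  [Ax] p0 ⊢ p0

Result: YES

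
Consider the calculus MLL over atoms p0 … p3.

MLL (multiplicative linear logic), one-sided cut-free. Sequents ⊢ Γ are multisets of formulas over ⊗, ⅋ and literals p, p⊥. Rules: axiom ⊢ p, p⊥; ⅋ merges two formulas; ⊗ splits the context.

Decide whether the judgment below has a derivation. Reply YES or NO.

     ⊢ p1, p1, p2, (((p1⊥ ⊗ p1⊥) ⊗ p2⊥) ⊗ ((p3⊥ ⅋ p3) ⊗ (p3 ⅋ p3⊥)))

Derivation (root first):
[⊗]  ⊢ p1, p1, p2, (((p1⊥ ⊗ p1⊥) ⊗ p2⊥) ⊗ ((p3⊥ ⅋ p3) ⊗ (p3 ⅋ p3⊥)))
  [⊗]  ⊢ p1, p1, p2, ((p1⊥ ⊗ p1⊥) ⊗ p2⊥)
    [⊗]  ⊢ p1, p1, (p1⊥ ⊗ p1⊥)
      [Ax]  ⊢ p1, p1⊥
      [Ax]  ⊢ p1, p1⊥
    [Ax]  ⊢ p2, p2⊥
  [⊗]  ⊢ ((p3⊥ ⅋ p3) ⊗ (p3 ⅋ p3⊥))
    [⅋]  ⊢ (p3⊥ ⅋ p3)
      [Ax]  ⊢ p3, p3⊥
    [⅋]  ⊢ (p3 ⅋ p3⊥)
      [Ax]  ⊢ p3, p3⊥

Result: YES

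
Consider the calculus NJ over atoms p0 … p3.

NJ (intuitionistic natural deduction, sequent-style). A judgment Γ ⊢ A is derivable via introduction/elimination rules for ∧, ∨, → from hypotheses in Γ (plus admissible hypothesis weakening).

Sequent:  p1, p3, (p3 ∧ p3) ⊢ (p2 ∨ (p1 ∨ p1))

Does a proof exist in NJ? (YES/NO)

Proof tree:
[Wk] p1, p3, (p3 ∧ p3) ⊢ (p2 ∨ (p1 ∨ p1))
  [∨I₂] p1, p3 ⊢ (p2 ∨ (p1 ∨ p1))
    [Wk] p1, p3 ⊢ (p1 ∨ p1)
      [∨I₁] p1 ⊢ (p1 ∨ p1)
        [Ax] p1 ⊢ p1

Result: YES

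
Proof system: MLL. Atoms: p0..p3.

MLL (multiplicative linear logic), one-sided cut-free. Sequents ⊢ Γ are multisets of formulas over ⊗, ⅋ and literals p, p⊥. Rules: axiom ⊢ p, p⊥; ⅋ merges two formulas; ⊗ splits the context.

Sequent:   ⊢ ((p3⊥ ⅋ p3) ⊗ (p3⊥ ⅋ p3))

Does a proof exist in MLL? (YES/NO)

Derivation (root first):
[⊗]  ⊢ ((p3⊥ ⅋ p3) ⊗ (p3⊥ ⅋ p3))
  [⅋]  ⊢ (p3⊥ ⅋ p3)
    [Ax]  ⊢ p3, p3⊥
  [⅋]  ⊢ (p3⊥ ⅋ p3)
    [Ax]  ⊢ p3, p3⊥

Result: YES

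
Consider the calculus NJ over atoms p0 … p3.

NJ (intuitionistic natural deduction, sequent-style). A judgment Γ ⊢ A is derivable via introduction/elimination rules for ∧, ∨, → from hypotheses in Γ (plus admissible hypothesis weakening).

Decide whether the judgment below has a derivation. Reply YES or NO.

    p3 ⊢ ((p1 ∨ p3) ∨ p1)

Derivation trace:
[∨I₁] p3 ⊢ ((p1 ∨ p3) ∨ p1)
  [∨I₂] p3 ⊢ (p1 ∨ p3)
    [Ax] p3 ⊢ p3

Result: YES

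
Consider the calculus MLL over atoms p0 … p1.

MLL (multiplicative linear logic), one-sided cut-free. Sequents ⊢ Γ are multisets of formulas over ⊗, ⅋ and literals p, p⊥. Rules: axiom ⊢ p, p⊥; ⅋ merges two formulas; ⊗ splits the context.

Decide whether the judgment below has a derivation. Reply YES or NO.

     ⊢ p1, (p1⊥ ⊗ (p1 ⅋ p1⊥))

Proof tree:
[⊗]  ⊢ p1, (p1⊥ ⊗ (p1 ⅋ p1⊥))
  [Ax]  ⊢ p1, p1⊥
  [⅋]  ⊢ (p1 ⅋ p1⊥)
    [Ax]  ⊢ p1, p1⊥

Result: YES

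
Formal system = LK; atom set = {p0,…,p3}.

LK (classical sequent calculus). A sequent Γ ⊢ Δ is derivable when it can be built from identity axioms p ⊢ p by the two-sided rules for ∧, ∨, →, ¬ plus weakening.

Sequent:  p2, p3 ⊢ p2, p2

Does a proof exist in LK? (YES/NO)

Proof tree:
[WL] p2, p3 ⊢ p2, p2
  [WR] p2 ⊢ p2, p2
    [Ax] p2 ⊢ p2

Result: YES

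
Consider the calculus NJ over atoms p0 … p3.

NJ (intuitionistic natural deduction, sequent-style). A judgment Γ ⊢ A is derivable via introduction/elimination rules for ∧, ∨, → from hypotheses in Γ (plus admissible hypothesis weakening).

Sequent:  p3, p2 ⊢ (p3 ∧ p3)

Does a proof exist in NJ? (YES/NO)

Derivation (root first):
[Wk] p3, p2 ⊢ (p3 ∧ p3)
  [∧I] p3 ⊢ (p3 ∧ p3)
    [Ax] p3 ⊢ p3
    [Ax] p3 ⊢ p3

Result: YES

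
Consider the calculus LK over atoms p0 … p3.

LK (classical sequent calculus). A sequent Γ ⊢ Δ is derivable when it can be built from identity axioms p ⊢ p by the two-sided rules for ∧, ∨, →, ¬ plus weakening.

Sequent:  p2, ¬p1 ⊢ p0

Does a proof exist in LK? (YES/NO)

Truth-table refutation:
  v=0000: Γ:[p2=F, ¬p1=T] Δ:[p0=F] refutes=False
  v=0001: Γ:[p2=F, ¬p1=T] Δ:[p0=F] refutes=False
  v=0010: Γ:[p2=T, ¬p1=T] Δ:[p0=F] refutes=True  ← countermodel

Result: NO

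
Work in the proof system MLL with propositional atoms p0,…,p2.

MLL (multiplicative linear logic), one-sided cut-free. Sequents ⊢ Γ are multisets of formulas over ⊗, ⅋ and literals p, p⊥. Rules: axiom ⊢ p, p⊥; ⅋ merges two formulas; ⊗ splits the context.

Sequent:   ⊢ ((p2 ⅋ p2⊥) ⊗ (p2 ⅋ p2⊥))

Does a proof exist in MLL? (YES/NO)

Derivation (root first):
[⊗]  ⊢ ((p2 ⅋ p2⊥) ⊗ (p2 ⅋ p2⊥))
  [⅋]  ⊢ (p2 ⅋ p2⊥)
    [Ax]  ⊢ p2, p2⊥
  [⅋]  ⊢ (p2 ⅋ p2⊥)
    [Ax]  ⊢ p2, p2⊥

Result: YES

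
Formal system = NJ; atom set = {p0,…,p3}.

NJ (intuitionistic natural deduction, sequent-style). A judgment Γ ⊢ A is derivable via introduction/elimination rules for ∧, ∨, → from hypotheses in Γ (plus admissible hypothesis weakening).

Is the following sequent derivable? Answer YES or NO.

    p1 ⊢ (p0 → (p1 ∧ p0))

Proof tree:
[→I] p1 ⊢ (p0 → (p1 ∧ p0))
  [∧I] p1, p0 ⊢ (p1 ∧ p0)
    [Ax] p1 ⊢ p1
    [Ax] p0 ⊢ p0

Result: YES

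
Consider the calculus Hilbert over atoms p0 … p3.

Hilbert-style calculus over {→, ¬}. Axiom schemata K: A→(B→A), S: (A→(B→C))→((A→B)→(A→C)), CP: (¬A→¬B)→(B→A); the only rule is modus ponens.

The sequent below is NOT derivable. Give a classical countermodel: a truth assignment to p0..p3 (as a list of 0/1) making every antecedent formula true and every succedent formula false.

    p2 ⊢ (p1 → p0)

Search for a countermodel by truth-table:
  v=0000: Γ:[p2=F] Δ:[(p1 → p0)=T] refutes=False
  v=0001: Γ:[p2=F] Δ:[(p1 → p0)=T] refutes=False
  v=0010: Γ:[p2=T] Δ:[(p1 → p0)=T] refutes=False
  v=0011: Γ:[p2=T] Δ:[(p1 → p0)=T] refutes=False
  v=0100: Γ:[p2=F] Δ:[(p1 → p0)=F] refutes=False
  v=0101: Γ:[p2=F] Δ:[(p1 → p0)=F] refutes=False
  v=0110: Γ:[p2=T] Δ:[(p1 → p0)=F] refutes=True  ← countermodel

Result: [0, 1, 1, 0]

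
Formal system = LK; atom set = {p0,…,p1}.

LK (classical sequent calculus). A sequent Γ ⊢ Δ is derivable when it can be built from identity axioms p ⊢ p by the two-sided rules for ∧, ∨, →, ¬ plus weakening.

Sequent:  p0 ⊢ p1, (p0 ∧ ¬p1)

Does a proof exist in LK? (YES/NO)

Derivation (root first):
[∧R] p0 ⊢ p1, (p0 ∧ ¬p1)
  [WL] p0, p0 ⊢ p0
    [Ax] p0 ⊢ p0
  [¬R]  ⊢ p1, ¬p1
    [Ax] p1 ⊢ p1

Result: YES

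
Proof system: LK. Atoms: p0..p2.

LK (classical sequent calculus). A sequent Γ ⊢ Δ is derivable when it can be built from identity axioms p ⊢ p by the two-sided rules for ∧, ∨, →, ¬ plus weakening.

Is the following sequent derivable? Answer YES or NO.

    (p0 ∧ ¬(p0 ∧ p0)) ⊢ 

Derivation trace:
[∧L] (p0 ∧ ¬(p0 ∧ p0)) ⊢ 
  [¬L] p0, ¬(p0 ∧ p0) ⊢ 
    [∧R] p0 ⊢ (p0 ∧ p0)
      [Ax] p0 ⊢ p0
      [Ax] p0 ⊢ p0

Result: YES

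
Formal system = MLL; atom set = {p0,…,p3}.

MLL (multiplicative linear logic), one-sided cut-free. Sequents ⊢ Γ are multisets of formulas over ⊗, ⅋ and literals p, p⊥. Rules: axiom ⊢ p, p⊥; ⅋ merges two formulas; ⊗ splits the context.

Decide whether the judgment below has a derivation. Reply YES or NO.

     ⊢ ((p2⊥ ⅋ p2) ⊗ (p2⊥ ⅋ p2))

Proof tree:
[⊗]  ⊢ ((p2⊥ ⅋ p2) ⊗ (p2⊥ ⅋ p2))
  [⅋]  ⊢ (p2⊥ ⅋ p2)
    [Ax]  ⊢ p2, p2⊥
  [⅋]  ⊢ (p2⊥ ⅋ p2)
    [Ax]  ⊢ p2, p2⊥

Result: YES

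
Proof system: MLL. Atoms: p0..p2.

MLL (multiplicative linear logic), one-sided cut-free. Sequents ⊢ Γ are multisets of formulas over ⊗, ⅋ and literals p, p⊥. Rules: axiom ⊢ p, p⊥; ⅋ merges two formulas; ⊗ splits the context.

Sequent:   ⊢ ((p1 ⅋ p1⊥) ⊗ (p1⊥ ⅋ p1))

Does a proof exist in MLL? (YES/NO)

Derivation trace:
[⊗]  ⊢ ((p1 ⅋ p1⊥) ⊗ (p1⊥ ⅋ p1))
  [⅋]  ⊢ (p1 ⅋ p1⊥)
    [Ax]  ⊢ p1, p1⊥
  [⅋]  ⊢ (p1⊥ ⅋ p1)
    [Ax]  ⊢ p1, p1⊥

Result: YES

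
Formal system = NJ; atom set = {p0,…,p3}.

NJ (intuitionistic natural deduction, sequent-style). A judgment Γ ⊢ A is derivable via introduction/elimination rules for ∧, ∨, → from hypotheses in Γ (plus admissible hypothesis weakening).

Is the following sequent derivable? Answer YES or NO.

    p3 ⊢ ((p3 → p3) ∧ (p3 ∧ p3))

Proof tree:
[∧I] p3 ⊢ ((p3 → p3) ∧ (p3 ∧ p3))
  [→I]  ⊢ (p3 → p3)
    [Ax] p3 ⊢ p3
  [∧I] p3 ⊢ (p3 ∧ p3)
    [Ax] p3 ⊢ p3
    [Ax] p3 ⊢ p3

Result: YES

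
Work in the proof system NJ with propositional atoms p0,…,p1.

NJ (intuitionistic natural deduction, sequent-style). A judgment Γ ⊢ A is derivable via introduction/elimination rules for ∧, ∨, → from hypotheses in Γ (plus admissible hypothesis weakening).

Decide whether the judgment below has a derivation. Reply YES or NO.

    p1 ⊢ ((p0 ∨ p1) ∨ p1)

Proof tree:
[∨I₁] p1 ⊢ ((p0 ∨ p1) ∨ p1)
  [∨I₂] p1 ⊢ (p0 ∨ p1)
    [Ax] p1 ⊢ p1

Result: YES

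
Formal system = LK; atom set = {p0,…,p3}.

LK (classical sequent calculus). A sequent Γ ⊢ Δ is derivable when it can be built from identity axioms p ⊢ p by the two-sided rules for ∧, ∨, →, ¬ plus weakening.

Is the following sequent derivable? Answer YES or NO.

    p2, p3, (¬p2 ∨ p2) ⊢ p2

Proof tree:
[∨L] p2, p3, (¬p2 ∨ p2) ⊢ p2
  [¬L] p2, p3, ¬p2 ⊢ 
    [WL] p2, p3 ⊢ p2
      [Ax] p2 ⊢ p2
  [Ax] p2 ⊢ p2

Result: YES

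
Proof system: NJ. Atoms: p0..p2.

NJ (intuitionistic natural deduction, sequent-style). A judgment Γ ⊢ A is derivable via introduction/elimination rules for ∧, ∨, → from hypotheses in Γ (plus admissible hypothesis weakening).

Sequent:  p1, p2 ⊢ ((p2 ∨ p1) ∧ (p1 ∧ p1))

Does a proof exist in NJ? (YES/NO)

Derivation (root first):
[Wk] p1, p2 ⊢ ((p2 ∨ p1) ∧ (p1 ∧ p1))
  [∧I] p1 ⊢ ((p2 ∨ p1) ∧ (p1 ∧ p1))
    [∨I₂] p1 ⊢ (p2 ∨ p1)
      [Ax] p1 ⊢ p1
    [∧I] p1 ⊢ (p1 ∧ p1)
      [Ax] p1 ⊢ p1
      [Ax] p1 ⊢ p1

Result: YES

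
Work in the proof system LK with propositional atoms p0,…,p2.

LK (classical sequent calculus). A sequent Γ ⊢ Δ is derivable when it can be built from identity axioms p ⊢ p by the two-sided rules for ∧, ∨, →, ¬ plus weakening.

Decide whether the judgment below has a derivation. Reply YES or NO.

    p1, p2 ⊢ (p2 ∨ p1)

Derivation (root first):
[∨R] p1, p2 ⊢ (p2 ∨ p1)
  [WR] p1, p2 ⊢ p1, p2
    [WL] p1, p2 ⊢ p1
      [Ax] p1 ⊢ p1

Result: YES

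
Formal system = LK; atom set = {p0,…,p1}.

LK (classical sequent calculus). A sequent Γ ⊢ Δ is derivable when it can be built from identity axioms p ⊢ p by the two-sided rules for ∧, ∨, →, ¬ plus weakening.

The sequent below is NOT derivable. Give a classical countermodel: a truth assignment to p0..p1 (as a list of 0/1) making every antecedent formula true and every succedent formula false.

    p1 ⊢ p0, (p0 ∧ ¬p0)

Search for a countermodel by truth-table:
  v=00: Γ:[p1=F] Δ:[p0=F, (p0 ∧ ¬p0)=F] refutes=False
  v=01: Γ:[p1=T] Δ:[p0=F, (p0 ∧ ¬p0)=F] refutes=True  ← countermodel

Result: [0, 1]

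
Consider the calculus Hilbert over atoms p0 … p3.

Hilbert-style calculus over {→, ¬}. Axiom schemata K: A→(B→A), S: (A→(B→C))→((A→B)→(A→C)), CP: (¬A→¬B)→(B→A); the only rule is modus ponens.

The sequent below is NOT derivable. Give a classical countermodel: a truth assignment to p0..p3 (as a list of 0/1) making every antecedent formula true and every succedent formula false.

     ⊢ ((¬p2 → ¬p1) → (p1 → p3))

Enumerate valuations to refute Γ ⊢ Δ:
  v=0000: Γ:[] Δ:[((¬p2 → ¬p1) → (p1 → p3))=T] refutes=False
  v=0001: Γ:[] Δ:[((¬p2 → ¬p1) → (p1 → p3))=T] refutes=False
  v=0010: Γ:[] Δ:[((¬p2 → ¬p1) → (p1 → p3))=T] refutes=False
  v=0011: Γ:[] Δ:[((¬p2 → ¬p1) → (p1 → p3))=T] refutes=False
  v=0100: Γ:[] Δ:[((¬p2 → ¬p1) → (p1 → p3))=T] refutes=False
  v=0101: Γ:[] Δ:[((¬p2 → ¬p1) → (p1 → p3))=T] refutes=False
  v=0110: Γ:[] Δ:[((¬p2 → ¬p1) → (p1 → p3))=F] refutes=True  ← countermodel

Result: [0, 1, 1, 0]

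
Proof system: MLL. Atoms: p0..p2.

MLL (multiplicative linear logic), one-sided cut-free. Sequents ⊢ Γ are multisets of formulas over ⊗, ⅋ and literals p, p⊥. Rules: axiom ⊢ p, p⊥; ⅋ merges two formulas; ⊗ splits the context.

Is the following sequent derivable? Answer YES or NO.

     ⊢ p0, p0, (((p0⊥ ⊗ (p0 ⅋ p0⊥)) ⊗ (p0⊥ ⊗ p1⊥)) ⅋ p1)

Proof tree:
[⅋]  ⊢ p0, p0, (((p0⊥ ⊗ (p0 ⅋ p0⊥)) ⊗ (p0⊥ ⊗ p1⊥)) ⅋ p1)
  [⊗]  ⊢ p0, p0, p1, ((p0⊥ ⊗ (p0 ⅋ p0⊥)) ⊗ (p0⊥ ⊗ p1⊥))
    [⊗]  ⊢ p0, (p0⊥ ⊗ (p0 ⅋ p0⊥))
      [Ax]  ⊢ p0, p0⊥
      [⅋]  ⊢ (p0 ⅋ p0⊥)
        [Ax]  ⊢ p0, p0⊥
    [⊗]  ⊢ p0, p1, (p0⊥ ⊗ p1⊥)
      [Ax]  ⊢ p0, p0⊥
      [Ax]  ⊢ p1, p1⊥

Result: YES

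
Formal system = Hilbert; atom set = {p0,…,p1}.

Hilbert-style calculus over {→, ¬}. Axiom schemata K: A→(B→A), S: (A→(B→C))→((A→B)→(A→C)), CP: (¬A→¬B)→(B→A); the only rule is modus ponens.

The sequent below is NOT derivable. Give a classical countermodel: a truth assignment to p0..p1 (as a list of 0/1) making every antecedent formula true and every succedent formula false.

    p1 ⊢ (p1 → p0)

Enumerate valuations to refute Γ ⊢ Δ:
  v=00: Γ:[p1=F] Δ:[(p1 → p0)=T] refutes=False
  v=01: Γ:[p1=T] Δ:[(p1 → p0)=F] refutes=True  ← countermodel

Result: [0, 1]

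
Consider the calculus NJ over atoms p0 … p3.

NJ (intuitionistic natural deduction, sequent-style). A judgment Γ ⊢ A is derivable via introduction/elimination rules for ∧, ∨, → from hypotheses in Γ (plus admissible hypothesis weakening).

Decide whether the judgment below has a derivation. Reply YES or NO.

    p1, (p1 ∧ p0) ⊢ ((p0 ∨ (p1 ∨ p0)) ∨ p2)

Derivation (root first):
[Wk] p1, (p1 ∧ p0) ⊢ ((p0 ∨ (p1 ∨ p0)) ∨ p2)
  [∨I₁] p1 ⊢ ((p0 ∨ (p1 ∨ p0)) ∨ p2)
    [∨I₂] p1 ⊢ (p0 ∨ (p1 ∨ p0))
      [∨I₁] p1 ⊢ (p1 ∨ p0)
        [Ax] p1 ⊢ p1

Result: YES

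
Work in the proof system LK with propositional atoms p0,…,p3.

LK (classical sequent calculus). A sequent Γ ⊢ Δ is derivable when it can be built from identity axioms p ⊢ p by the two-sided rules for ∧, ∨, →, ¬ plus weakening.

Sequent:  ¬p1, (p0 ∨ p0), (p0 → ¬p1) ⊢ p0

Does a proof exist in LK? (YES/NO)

Derivation (root first):
[→L] ¬p1, (p0 ∨ p0), (p0 → ¬p1) ⊢ p0
  [¬L] (p0 ∨ p0), ¬p1 ⊢ p0
    [∨L] (p0 ∨ p0) ⊢ p1, p0
      [Ax] p0 ⊢ p0
      [WR] p0 ⊢ p0, p1
        [Ax] p0 ⊢ p0
  [¬L] (p0 ∨ p0), ¬p1 ⊢ p0
    [∨L] (p0 ∨ p0) ⊢ p1, p0
      [Ax] p0 ⊢ p0
      [WR] p0 ⊢ p0, p1
        [Ax] p0 ⊢ p0

Result: YES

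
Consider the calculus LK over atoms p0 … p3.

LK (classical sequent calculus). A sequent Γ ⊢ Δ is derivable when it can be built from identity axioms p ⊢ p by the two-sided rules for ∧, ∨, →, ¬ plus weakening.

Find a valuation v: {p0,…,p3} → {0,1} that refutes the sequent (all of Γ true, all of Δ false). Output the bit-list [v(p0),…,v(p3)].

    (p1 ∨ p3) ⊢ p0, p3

Search for a countermodel by truth-table:
  v=0000: Γ:[(p1 ∨ p3)=F] Δ:[p0=F, p3=F] refutes=False
  v=0001: Γ:[(p1 ∨ p3)=T] Δ:[p0=F, p3=T] refutes=False
  v=0010: Γ:[(p1 ∨ p3)=F] Δ:[p0=F, p3=F] refutes=False
  v=0011: Γ:[(p1 ∨ p3)=T] Δ:[p0=F, p3=T] refutes=False
  v=0100: Γ:[(p1 ∨ p3)=T] Δ:[p0=F, p3=F] refutes=True  ← countermodel

Result: [0, 1, 0, 0]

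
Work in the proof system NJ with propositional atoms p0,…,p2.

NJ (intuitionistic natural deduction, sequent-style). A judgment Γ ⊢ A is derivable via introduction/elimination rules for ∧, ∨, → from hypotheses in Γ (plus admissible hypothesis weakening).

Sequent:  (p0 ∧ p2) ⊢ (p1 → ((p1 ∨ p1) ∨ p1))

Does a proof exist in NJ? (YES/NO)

Derivation (root first):
[→I] (p0 ∧ p2) ⊢ (p1 → ((p1 ∨ p1) ∨ p1))
  [∨I₁] p1, (p0 ∧ p2) ⊢ ((p1 ∨ p1) ∨ p1)
    [Wk] p1, (p0 ∧ p2) ⊢ (p1 ∨ p1)
      [∨I₁] p1 ⊢ (p1 ∨ p1)
        [Ax] p1 ⊢ p1

Result: YES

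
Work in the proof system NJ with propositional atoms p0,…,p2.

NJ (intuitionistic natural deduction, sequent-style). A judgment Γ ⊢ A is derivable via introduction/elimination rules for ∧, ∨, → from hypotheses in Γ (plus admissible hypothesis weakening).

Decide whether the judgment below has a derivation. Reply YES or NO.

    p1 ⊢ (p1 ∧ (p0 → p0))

Derivation (root first):
[∧I] p1 ⊢ (p1 ∧ (p0 → p0))
  [Ax] p1 ⊢ p1
  [→I]  ⊢ (p0 → p0)
    [Ax] p0 ⊢ p0

Result: YES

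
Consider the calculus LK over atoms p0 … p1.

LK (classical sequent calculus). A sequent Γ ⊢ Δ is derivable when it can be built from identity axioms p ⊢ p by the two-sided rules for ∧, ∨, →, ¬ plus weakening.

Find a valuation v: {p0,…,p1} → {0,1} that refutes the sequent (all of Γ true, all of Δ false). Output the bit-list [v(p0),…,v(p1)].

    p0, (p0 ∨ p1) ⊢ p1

Truth-table refutation:
  v=00: Γ:[p0=F, (p0 ∨ p1)=F] Δ:[p1=F] refutes=False
  v=01: Γ:[p0=F, (p0 ∨ p1)=T] Δ:[p1=T] refutes=False
  v=10: Γ:[p0=T, (p0 ∨ p1)=T] Δ:[p1=F] refutes=True  ← countermodel

Result: [1, 0]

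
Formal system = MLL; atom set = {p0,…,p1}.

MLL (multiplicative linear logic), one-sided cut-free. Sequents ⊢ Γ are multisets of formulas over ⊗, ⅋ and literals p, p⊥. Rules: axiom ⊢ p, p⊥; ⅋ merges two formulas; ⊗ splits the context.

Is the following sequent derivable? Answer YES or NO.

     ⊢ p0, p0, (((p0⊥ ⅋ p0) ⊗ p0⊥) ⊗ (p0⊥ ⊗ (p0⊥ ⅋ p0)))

Proof tree:
[⊗]  ⊢ p0, p0, (((p0⊥ ⅋ p0) ⊗ p0⊥) ⊗ (p0⊥ ⊗ (p0⊥ ⅋ p0)))
  [⊗]  ⊢ p0, ((p0⊥ ⅋ p0) ⊗ p0⊥)
    [⅋]  ⊢ (p0⊥ ⅋ p0)
      [Ax]  ⊢ p0, p0⊥
    [Ax]  ⊢ p0, p0⊥
  [⊗]  ⊢ p0, (p0⊥ ⊗ (p0⊥ ⅋ p0))
    [Ax]  ⊢ p0, p0⊥
    [⅋]  ⊢ (p0⊥ ⅋ p0)
      [Ax]  ⊢ p0, p0⊥

Result: YES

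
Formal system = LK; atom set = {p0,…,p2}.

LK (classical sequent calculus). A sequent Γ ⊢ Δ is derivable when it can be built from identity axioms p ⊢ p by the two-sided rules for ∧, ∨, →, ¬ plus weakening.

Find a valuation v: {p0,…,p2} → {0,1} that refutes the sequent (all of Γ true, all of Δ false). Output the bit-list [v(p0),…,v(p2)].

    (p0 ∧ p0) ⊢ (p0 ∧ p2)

Enumerate valuations to refute Γ ⊢ Δ:
  v=000: Γ:[(p0 ∧ p0)=F] Δ:[(p0 ∧ p2)=F] refutes=False
  v=001: Γ:[(p0 ∧ p0)=F] Δ:[(p0 ∧ p2)=F] refutes=False
  v=010: Γ:[(p0 ∧ p0)=F] Δ:[(p0 ∧ p2)=F] refutes=False
  v=011: Γ:[(p0 ∧ p0)=F] Δ:[(p0 ∧ p2)=F] refutes=False
  v=100: Γ:[(p0 ∧ p0)=T] Δ:[(p0 ∧ p2)=F] refutes=True  ← countermodel

Result: [1, 0, 0]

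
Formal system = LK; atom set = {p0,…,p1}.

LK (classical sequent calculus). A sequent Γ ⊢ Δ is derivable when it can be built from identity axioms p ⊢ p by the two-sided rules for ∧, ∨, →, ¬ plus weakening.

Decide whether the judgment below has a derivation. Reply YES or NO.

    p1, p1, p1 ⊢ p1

Derivation trace:
[WL] p1, p1, p1 ⊢ p1
  [WL] p1, p1 ⊢ p1
    [Ax] p1 ⊢ p1

Result: YES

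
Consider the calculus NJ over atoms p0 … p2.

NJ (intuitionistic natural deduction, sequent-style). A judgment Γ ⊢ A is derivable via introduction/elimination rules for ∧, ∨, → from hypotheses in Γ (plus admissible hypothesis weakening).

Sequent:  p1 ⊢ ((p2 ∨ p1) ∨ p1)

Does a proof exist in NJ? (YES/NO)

Proof tree:
[∨I₁] p1 ⊢ ((p2 ∨ p1) ∨ p1)
  [∨I₂] p1 ⊢ (p2 ∨ p1)
    [Ax] p1 ⊢ p1

Result: YES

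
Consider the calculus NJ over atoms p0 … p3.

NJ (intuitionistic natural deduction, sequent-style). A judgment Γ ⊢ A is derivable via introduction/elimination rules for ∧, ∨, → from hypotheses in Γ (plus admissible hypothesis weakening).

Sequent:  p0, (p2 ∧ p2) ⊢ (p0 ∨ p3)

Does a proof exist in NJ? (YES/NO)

Proof tree:
[Wk] p0, (p2 ∧ p2) ⊢ (p0 ∨ p3)
  [∨I₁] p0 ⊢ (p0 ∨ p3)
    [Ax] p0 ⊢ p0

Result: YES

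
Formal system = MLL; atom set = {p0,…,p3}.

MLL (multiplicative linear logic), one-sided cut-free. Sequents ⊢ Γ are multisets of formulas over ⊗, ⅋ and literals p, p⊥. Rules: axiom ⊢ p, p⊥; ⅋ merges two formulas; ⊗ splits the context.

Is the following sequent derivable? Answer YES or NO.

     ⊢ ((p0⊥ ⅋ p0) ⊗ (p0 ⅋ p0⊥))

Derivation trace:
[⊗]  ⊢ ((p0⊥ ⅋ p0) ⊗ (p0 ⅋ p0⊥))
  [⅋]  ⊢ (p0⊥ ⅋ p0)
    [Ax]  ⊢ p0, p0⊥
  [⅋]  ⊢ (p0 ⅋ p0⊥)
    [Ax]  ⊢ p0, p0⊥

Result: YES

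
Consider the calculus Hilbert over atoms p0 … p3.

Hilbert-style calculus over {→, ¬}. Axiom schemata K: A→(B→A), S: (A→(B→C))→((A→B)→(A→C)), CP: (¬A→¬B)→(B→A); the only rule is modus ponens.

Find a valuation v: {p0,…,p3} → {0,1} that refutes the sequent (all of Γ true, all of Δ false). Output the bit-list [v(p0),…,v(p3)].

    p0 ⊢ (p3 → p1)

Search for a countermodel by truth-table:
  v=0000: Γ:[p0=F] Δ:[(p3 → p1)=T] refutes=False
  v=0001: Γ:[p0=F] Δ:[(p3 → p1)=F] refutes=False
  v=0010: Γ:[p0=F] Δ:[(p3 → p1)=T] refutes=False
  v=0011: Γ:[p0=F] Δ:[(p3 → p1)=F] refutes=False
  v=0100: Γ:[p0=F] Δ:[(p3 → p1)=T] refutes=False
  v=0101: Γ:[p0=F] Δ:[(p3 → p1)=T] refutes=False
  v=0110: Γ:[p0=F] Δ:[(p3 → p1)=T] refutes=False
  v=0111: Γ:[p0=F] Δ:[(p3 → p1)=T] refutes=False
  v=1000: Γ:[p0=T] Δ:[(p3 → p1)=T] refutes=False
  v=1001: Γ:[p0=T] Δ:[(p3 → p1)=F] refutes=True  ← countermodel

Result: [1, 0, 0, 1]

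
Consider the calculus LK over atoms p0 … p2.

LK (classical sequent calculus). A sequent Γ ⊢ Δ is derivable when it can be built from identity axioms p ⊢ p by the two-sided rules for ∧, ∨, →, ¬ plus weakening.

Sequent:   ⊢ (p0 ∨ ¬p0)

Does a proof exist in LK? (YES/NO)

Derivation trace:
[∨R]  ⊢ (p0 ∨ ¬p0)
  [¬R]  ⊢ p0, ¬p0
    [Ax] p0 ⊢ p0

Result: YES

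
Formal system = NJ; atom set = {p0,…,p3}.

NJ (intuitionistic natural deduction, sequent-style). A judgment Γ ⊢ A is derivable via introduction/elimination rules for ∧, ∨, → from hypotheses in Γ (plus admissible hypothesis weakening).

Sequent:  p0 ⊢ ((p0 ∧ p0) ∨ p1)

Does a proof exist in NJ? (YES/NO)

Derivation trace:
[∨I₁] p0 ⊢ ((p0 ∧ p0) ∨ p1)
  [∧I] p0 ⊢ (p0 ∧ p0)
    [Ax] p0 ⊢ p0
    [Ax] p0 ⊢ p0

Result: YES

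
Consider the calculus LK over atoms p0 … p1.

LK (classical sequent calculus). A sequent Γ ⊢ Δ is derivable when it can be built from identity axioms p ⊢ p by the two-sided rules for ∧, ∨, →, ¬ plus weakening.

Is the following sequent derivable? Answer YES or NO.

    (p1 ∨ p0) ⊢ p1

Search for a countermodel by truth-table:
  v=00: Γ:[(p1 ∨ p0)=F] Δ:[p1=F] refutes=False
  v=01: Γ:[(p1 ∨ p0)=T] Δ:[p1=T] refutes=False
  v=10: Γ:[(p1 ∨ p0)=T] Δ:[p1=F] refutes=True  ← countermodel

Result: NO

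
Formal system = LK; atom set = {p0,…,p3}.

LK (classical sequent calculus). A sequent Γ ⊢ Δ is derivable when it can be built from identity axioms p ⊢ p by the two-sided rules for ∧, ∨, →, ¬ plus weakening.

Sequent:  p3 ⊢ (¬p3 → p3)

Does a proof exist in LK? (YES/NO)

Derivation (root first):
[→R] p3 ⊢ (¬p3 → p3)
  [WR] p3, ¬p3 ⊢ p3
    [¬L] p3, ¬p3 ⊢ 
      [Ax] p3 ⊢ p3

Result: YES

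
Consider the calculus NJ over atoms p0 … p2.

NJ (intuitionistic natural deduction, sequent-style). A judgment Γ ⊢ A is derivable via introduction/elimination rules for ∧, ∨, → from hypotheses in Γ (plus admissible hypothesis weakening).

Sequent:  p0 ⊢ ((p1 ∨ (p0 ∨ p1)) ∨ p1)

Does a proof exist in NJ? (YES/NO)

Derivation trace:
[∨I₁] p0 ⊢ ((p1 ∨ (p0 ∨ p1)) ∨ p1)
  [∨I₂] p0 ⊢ (p1 ∨ (p0 ∨ p1))
    [∨I₁] p0 ⊢ (p0 ∨ p1)
      [Ax] p0 ⊢ p0

Result: YES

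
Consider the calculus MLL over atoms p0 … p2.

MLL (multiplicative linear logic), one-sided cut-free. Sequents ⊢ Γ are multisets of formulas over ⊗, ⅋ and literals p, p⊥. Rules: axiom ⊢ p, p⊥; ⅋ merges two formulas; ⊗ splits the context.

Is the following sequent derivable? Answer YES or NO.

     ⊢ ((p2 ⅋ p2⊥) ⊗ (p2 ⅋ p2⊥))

Derivation (root first):
[⊗]  ⊢ ((p2 ⅋ p2⊥) ⊗ (p2 ⅋ p2⊥))
  [⅋]  ⊢ (p2 ⅋ p2⊥)
    [Ax]  ⊢ p2, p2⊥
  [⅋]  ⊢ (p2 ⅋ p2⊥)
    [Ax]  ⊢ p2, p2⊥

Result: YES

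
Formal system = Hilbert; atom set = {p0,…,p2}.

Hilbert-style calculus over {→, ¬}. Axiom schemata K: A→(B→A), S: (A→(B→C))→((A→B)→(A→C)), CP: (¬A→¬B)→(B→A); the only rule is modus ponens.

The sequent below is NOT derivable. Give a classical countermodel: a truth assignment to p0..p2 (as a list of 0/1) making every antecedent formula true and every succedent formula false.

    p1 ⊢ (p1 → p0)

Enumerate valuations to refute Γ ⊢ Δ:
  v=000: Γ:[p1=F] Δ:[(p1 → p0)=T] refutes=False
  v=001: Γ:[p1=F] Δ:[(p1 → p0)=T] refutes=False
  v=010: Γ:[p1=T] Δ:[(p1 → p0)=F] refutes=True  ← countermodel

Result: [0, 1, 0]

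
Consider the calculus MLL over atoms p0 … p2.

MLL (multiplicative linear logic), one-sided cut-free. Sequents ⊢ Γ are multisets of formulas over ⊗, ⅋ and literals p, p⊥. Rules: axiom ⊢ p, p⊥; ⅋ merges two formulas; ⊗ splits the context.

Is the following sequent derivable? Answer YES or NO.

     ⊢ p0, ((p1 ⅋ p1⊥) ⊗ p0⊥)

Proof tree:
[⊗]  ⊢ p0, ((p1 ⅋ p1⊥) ⊗ p0⊥)
  [⅋]  ⊢ (p1 ⅋ p1⊥)
    [Ax]  ⊢ p1, p1⊥
  [Ax]  ⊢ p0, p0⊥

Result: YES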